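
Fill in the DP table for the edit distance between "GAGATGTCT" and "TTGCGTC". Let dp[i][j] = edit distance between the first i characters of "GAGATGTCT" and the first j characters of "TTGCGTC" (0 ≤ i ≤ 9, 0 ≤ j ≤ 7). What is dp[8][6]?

   ''  T  T  G  C  G  T  C
''  0  1  2  3  4  5  6  7
 G  1  1  2  2  3  4  5  6
 A  2  2  2  3  3  4  5  6
 G  3  3  3  2  3  3  4  5
 A  4  4  4  3  3  4  4  5
 T  5  4  4  4  4  4  4  5
 G  6  5  5  4  5  4  5  5
 T  7  6  5  5  5  5  4  5
 C  8  7  6  6  5  6  5  4
 T  9  8  7  7  6  6  6  5

5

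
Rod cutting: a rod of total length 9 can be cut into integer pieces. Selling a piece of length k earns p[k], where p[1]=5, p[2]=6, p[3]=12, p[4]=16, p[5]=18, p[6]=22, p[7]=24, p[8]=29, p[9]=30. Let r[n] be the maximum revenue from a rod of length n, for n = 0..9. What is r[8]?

   n    0    1    2    3    4    5    6    7    8    9
r[n]    0    5   10   15   20   25   30   35   40   45

40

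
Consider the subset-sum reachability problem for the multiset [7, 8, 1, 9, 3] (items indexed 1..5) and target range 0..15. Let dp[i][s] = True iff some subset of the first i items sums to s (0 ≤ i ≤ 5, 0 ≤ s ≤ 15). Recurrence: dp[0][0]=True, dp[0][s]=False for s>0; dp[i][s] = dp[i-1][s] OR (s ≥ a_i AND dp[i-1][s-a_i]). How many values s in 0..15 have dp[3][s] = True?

i\s   0   1   2   3   4   5   6   7   8   9  10  11  12  13  14  15
  0   T   F   F   F   F   F   F   F   F   F   F   F   F   F   F   F
  1   T   F   F   F   F   F   F   T   F   F   F   F   F   F   F   F
  2   T   F   F   F   F   F   F   T   T   F   F   F   F   F   F   T
  3   T   T   F   F   F   F   F   T   T   T   F   F   F   F   F   T
  4   T   T   F   F   F   F   F   T   T   T   T   F   F   F   F   T
  5   T   T   F   T   T   F   F   T   T   T   T   T   T   T   F   T

6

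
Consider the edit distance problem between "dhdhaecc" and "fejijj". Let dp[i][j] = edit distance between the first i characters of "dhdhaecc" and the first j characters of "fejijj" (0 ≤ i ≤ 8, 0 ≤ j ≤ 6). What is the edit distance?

8

   ''  f  e  j  i  j  j
''  0  1  2  3  4  5  6
 d  1  1  2  3  4  5  6
 h  2  2  2  3  4  5  6
 d  3  3  3  3  4  5  6
 h  4  4  4  4  4  5  6
 a  5  5  5  5  5  5  6
 e  6  6  5  6  6  6  6
 c  7  7  6  6  7  7  7
 c  8  8  7  7  7  8  8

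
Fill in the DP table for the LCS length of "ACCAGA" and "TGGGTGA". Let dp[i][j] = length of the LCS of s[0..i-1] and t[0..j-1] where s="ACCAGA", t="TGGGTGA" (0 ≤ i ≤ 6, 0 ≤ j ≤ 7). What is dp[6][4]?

1

   ''  T  G  G  G  T  G  A
''  0  0  0  0  0  0  0  0
 A  0  0  0  0  0  0  0  1
 C  0  0  0  0  0  0  0  1
 C  0  0  0  0  0  0  0  1
 A  0  0  0  0  0  0  0  1
 G  0  0  1  1  1  1  1  1
 A  0  0  1  1  1  1  1  2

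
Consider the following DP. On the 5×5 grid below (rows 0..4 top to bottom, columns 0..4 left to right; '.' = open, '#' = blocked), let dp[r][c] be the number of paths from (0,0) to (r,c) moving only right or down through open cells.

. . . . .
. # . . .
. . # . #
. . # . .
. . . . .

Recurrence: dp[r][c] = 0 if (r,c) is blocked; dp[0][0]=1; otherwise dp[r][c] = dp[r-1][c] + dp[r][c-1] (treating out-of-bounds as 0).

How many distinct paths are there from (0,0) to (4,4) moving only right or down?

r\c   0   1   2   3   4
  0   1   1   1   1   1
  1   1   0   1   2   3
  2   1   1   0   2   0
  3   1   2   0   2   2
  4   1   3   3   5   7

7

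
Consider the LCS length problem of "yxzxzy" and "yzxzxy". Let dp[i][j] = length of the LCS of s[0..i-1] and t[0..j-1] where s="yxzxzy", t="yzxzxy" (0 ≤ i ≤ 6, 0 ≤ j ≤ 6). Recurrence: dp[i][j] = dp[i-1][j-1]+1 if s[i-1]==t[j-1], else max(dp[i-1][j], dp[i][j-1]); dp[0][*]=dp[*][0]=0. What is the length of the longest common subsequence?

5

   ''  y  z  x  z  x  y
''  0  0  0  0  0  0  0
 y  0  1  1  1  1  1  1
 x  0  1  1  2  2  2  2
 z  0  1  2  2  3  3  3
 x  0  1  2  3  3  4  4
 z  0  1  2  3  4  4  4
 y  0  1  2  3  4  4  5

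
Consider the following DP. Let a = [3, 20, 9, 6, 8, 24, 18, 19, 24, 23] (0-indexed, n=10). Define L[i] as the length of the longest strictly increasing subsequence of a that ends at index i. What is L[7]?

   i    0    1    2    3    4    5    6    7    8    9
a[i]    3   20    9    6    8   24   18   19   24   23
L[i]    1    2    2    2    3    4    4    5    6    6

5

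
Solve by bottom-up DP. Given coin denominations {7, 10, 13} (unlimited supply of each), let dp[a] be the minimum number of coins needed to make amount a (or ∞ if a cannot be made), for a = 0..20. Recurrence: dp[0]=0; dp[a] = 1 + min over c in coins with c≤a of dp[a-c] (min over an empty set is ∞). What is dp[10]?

1

 a  0  1  2  3  4  5  6  7  8  9 10 11 12 13 14 15 16 17 18 19 20
dp  0  -  -  -  -  -  -  1  -  -  1  -  -  1  2  -  -  2  -  -  2
(- denotes ∞ / unreachable)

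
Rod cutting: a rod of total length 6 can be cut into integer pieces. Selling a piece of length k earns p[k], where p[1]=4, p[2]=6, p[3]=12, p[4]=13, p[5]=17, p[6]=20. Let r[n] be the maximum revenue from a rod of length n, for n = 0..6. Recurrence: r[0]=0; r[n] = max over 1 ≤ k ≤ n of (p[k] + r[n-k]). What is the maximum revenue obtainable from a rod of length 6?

   n    0    1    2    3    4    5    6
r[n]    0    4    8   12   16   20   24

24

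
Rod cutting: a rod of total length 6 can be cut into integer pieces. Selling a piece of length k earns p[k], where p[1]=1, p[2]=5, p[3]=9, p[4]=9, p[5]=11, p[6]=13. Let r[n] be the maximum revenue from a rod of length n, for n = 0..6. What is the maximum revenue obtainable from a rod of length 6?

18

   n    0    1    2    3    4    5    6
r[n]    0    1    5    9   10   14   18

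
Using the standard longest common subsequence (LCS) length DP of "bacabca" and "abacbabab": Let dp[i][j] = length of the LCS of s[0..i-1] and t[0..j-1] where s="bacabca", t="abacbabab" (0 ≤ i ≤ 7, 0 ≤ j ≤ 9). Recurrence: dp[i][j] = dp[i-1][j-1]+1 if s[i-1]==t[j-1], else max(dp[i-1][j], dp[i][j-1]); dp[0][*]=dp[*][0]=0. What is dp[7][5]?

4

   ''  a  b  a  c  b  a  b  a  b
''  0  0  0  0  0  0  0  0  0  0
 b  0  0  1  1  1  1  1  1  1  1
 a  0  1  1  2  2  2  2  2  2  2
 c  0  1  1  2  3  3  3  3  3  3
 a  0  1  1  2  3  3  4  4  4  4
 b  0  1  2  2  3  4  4  5  5  5
 c  0  1  2  2  3  4  4  5  5  5
 a  0  1  2  3  3  4  5  5  6  6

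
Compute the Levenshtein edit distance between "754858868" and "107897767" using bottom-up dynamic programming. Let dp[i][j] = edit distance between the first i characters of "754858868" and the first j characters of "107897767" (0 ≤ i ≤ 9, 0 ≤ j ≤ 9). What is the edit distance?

7

   ''  1  0  7  8  9  7  7  6  7
''  0  1  2  3  4  5  6  7  8  9
 7  1  1  2  2  3  4  5  6  7  8
 5  2  2  2  3  3  4  5  6  7  8
 4  3  3  3  3  4  4  5  6  7  8
 8  4  4  4  4  3  4  5  6  7  8
 5  5  5  5  5  4  4  5  6  7  8
 8  6  6  6  6  5  5  5  6  7  8
 8  7  7  7  7  6  6  6  6  7  8
 6  8  8  8  8  7  7  7  7  6  7
 8  9  9  9  9  8  8  8  8  7  7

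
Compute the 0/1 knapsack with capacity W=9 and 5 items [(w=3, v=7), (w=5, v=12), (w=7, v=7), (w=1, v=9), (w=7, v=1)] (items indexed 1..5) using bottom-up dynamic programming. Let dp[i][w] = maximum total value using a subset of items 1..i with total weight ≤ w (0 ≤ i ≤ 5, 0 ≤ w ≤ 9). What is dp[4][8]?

i\w   0   1   2   3   4   5   6   7   8   9
  0   0   0   0   0   0   0   0   0   0   0
  1   0   0   0   7   7   7   7   7   7   7
  2   0   0   0   7   7  12  12  12  19  19
  3   0   0   0   7   7  12  12  12  19  19
  4   0   9   9   9  16  16  21  21  21  28
  5   0   9   9   9  16  16  21  21  21  28

21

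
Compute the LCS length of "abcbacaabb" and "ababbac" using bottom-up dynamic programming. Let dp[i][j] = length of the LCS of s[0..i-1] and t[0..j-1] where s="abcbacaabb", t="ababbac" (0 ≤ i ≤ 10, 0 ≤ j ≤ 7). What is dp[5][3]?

3

   ''  a  b  a  b  b  a  c
''  0  0  0  0  0  0  0  0
 a  0  1  1  1  1  1  1  1
 b  0  1  2  2  2  2  2  2
 c  0  1  2  2  2  2  2  3
 b  0  1  2  2  3  3  3  3
 a  0  1  2  3  3  3  4  4
 c  0  1  2  3  3  3  4  5
 a  0  1  2  3  3  3  4  5
 a  0  1  2  3  3  3  4  5
 b  0  1  2  3  4  4  4  5
 b  0  1  2  3  4  5  5  5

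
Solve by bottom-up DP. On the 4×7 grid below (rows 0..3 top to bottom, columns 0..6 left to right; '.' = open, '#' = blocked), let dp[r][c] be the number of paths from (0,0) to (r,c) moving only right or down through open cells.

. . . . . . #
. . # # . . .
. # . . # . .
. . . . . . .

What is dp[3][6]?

r\c   0   1   2   3   4   5   6
  0   1   1   1   1   1   1   0
  1   1   2   0   0   1   2   2
  2   1   0   0   0   0   2   4
  3   1   1   1   1   1   3   7

7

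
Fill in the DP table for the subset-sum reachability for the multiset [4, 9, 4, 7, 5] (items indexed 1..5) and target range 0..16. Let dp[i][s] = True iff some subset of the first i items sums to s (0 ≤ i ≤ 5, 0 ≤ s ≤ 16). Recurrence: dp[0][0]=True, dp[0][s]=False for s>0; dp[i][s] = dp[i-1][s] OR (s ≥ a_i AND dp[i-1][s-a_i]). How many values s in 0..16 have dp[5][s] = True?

i\s   0   1   2   3   4   5   6   7   8   9  10  11  12  13  14  15  16
  0   T   F   F   F   F   F   F   F   F   F   F   F   F   F   F   F   F
  1   T   F   F   F   T   F   F   F   F   F   F   F   F   F   F   F   F
  2   T   F   F   F   T   F   F   F   F   T   F   F   F   T   F   F   F
  3   T   F   F   F   T   F   F   F   T   T   F   F   F   T   F   F   F
  4   T   F   F   F   T   F   F   T   T   T   F   T   F   T   F   T   T
  5   T   F   F   F   T   T   F   T   T   T   F   T   T   T   T   T   T

12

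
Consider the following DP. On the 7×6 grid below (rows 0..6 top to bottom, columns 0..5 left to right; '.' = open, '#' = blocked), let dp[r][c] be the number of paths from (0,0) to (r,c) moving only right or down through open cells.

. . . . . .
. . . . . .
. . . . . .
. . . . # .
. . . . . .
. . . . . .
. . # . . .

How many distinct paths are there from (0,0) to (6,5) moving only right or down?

r\c   0   1   2   3   4   5
  0   1   1   1   1   1   1
  1   1   2   3   4   5   6
  2   1   3   6  10  15  21
  3   1   4  10  20   0  21
  4   1   5  15  35  35  56
  5   1   6  21  56  91 147
  6   1   7   0  56 147 294

294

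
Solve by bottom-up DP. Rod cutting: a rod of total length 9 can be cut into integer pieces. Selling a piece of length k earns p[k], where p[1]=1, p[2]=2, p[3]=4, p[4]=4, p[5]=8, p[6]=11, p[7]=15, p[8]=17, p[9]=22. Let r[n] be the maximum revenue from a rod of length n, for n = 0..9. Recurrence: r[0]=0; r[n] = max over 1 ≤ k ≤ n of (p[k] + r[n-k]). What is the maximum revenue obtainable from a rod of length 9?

22

   n    0    1    2    3    4    5    6    7    8    9
r[n]    0    1    2    4    5    8   11   15   17   22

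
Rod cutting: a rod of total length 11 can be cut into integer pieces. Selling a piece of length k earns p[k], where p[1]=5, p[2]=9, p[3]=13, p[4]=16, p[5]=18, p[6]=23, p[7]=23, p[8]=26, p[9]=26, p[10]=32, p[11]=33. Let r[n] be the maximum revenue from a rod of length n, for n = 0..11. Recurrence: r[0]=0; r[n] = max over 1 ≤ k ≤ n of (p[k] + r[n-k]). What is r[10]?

   n    0    1    2    3    4    5    6    7    8    9   10   11
r[n]    0    5   10   15   20   25   30   35   40   45   50   55

50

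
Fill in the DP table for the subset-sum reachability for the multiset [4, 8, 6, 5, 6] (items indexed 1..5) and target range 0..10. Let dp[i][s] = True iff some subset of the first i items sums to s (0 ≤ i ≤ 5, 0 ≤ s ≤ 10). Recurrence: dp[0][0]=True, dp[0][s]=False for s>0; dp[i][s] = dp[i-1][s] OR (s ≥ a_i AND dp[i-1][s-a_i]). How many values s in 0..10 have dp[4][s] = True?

i\s   0   1   2   3   4   5   6   7   8   9  10
  0   T   F   F   F   F   F   F   F   F   F   F
  1   T   F   F   F   T   F   F   F   F   F   F
  2   T   F   F   F   T   F   F   F   T   F   F
  3   T   F   F   F   T   F   T   F   T   F   T
  4   T   F   F   F   T   T   T   F   T   T   T
  5   T   F   F   F   T   T   T   F   T   T   T

7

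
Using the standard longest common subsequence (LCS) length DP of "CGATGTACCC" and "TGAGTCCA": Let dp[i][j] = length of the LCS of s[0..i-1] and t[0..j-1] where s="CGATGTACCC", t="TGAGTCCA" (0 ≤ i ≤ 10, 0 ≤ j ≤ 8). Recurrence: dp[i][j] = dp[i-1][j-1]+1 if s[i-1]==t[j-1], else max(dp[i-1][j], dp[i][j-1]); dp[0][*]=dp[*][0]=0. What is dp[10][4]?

3

   ''  T  G  A  G  T  C  C  A
''  0  0  0  0  0  0  0  0  0
 C  0  0  0  0  0  0  1  1  1
 G  0  0  1  1  1  1  1  1  1
 A  0  0  1  2  2  2  2  2  2
 T  0  1  1  2  2  3  3  3  3
 G  0  1  2  2  3  3  3  3  3
 T  0  1  2  2  3  4  4  4  4
 A  0  1  2  3  3  4  4  4  5
 C  0  1  2  3  3  4  5  5  5
 C  0  1  2  3  3  4  5  6  6
 C  0  1  2  3  3  4  5  6  6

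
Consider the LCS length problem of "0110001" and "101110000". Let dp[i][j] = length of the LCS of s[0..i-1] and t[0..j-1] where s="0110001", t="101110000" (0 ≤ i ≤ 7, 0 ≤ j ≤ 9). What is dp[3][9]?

   ''  1  0  1  1  1  0  0  0  0
''  0  0  0  0  0  0  0  0  0  0
 0  0  0  1  1  1  1  1  1  1  1
 1  0  1  1  2  2  2  2  2  2  2
 1  0  1  1  2  3  3  3  3  3  3
 0  0  1  2  2  3  3  4  4  4  4
 0  0  1  2  2  3  3  4  5  5  5
 0  0  1  2  2  3  3  4  5  6  6
 1  0  1  2  3  3  4  4  5  6  6

3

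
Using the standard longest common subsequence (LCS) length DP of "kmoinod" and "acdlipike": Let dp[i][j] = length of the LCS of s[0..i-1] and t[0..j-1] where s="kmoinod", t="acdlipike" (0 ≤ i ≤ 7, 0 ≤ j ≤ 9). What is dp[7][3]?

   ''  a  c  d  l  i  p  i  k  e
''  0  0  0  0  0  0  0  0  0  0
 k  0  0  0  0  0  0  0  0  1  1
 m  0  0  0  0  0  0  0  0  1  1
 o  0  0  0  0  0  0  0  0  1  1
 i  0  0  0  0  0  1  1  1  1  1
 n  0  0  0  0  0  1  1  1  1  1
 o  0  0  0  0  0  1  1  1  1  1
 d  0  0  0  1  1  1  1  1  1  1

1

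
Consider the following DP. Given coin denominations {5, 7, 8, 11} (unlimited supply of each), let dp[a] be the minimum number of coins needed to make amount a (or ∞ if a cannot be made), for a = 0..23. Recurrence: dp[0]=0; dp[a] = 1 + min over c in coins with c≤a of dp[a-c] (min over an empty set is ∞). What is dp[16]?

2

 a  0  1  2  3  4  5  6  7  8  9 10 11 12 13 14 15 16 17 18 19 20 21 22 23
dp  0  -  -  -  -  1  -  1  1  -  2  1  2  2  2  2  2  3  2  2  3  3  2  3
(- denotes ∞ / unreachable)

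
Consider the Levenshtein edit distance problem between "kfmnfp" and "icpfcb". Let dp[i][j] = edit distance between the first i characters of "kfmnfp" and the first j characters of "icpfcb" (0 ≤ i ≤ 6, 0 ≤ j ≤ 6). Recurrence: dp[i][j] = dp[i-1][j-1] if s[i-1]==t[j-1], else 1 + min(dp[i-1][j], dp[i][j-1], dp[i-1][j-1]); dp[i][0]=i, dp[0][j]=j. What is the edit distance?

6

   ''  i  c  p  f  c  b
''  0  1  2  3  4  5  6
 k  1  1  2  3  4  5  6
 f  2  2  2  3  3  4  5
 m  3  3  3  3  4  4  5
 n  4  4  4  4  4  5  5
 f  5  5  5  5  4  5  6
 p  6  6  6  5  5  5  6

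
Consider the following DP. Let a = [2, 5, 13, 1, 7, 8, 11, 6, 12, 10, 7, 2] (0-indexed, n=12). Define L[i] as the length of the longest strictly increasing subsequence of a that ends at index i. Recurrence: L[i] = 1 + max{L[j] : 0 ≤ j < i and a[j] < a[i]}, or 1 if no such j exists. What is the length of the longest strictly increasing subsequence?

6

   i    0    1    2    3    4    5    6    7    8    9   10   11
a[i]    2    5   13    1    7    8   11    6   12   10    7    2
L[i]    1    2    3    1    3    4    5    3    6    5    4    2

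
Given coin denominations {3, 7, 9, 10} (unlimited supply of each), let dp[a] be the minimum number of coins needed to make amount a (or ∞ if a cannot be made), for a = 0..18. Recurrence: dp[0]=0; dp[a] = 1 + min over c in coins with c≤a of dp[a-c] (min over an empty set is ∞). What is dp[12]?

 a  0  1  2  3  4  5  6  7  8  9 10 11 12 13 14 15 16 17 18
dp  0  -  -  1  -  -  2  1  -  1  1  -  2  2  2  3  2  2  2
(- denotes ∞ / unreachable)

2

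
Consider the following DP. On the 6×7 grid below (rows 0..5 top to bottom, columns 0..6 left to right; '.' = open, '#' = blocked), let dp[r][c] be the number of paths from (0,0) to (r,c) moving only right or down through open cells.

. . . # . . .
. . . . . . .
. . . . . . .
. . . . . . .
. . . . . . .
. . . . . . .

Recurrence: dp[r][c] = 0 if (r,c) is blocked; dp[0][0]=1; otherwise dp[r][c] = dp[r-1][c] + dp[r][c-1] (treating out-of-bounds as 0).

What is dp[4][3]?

r\c   0   1   2   3   4   5   6
  0   1   1   1   0   0   0   0
  1   1   2   3   3   3   3   3
  2   1   3   6   9  12  15  18
  3   1   4  10  19  31  46  64
  4   1   5  15  34  65 111 175
  5   1   6  21  55 120 231 406

34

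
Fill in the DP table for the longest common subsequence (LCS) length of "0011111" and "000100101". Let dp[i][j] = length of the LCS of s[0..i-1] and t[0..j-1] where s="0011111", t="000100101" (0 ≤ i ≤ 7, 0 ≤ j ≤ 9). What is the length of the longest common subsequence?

   ''  0  0  0  1  0  0  1  0  1
''  0  0  0  0  0  0  0  0  0  0
 0  0  1  1  1  1  1  1  1  1  1
 0  0  1  2  2  2  2  2  2  2  2
 1  0  1  2  2  3  3  3  3  3  3
 1  0  1  2  2  3  3  3  4  4  4
 1  0  1  2  2  3  3  3  4  4  5
 1  0  1  2  2  3  3  3  4  4  5
 1  0  1  2  2  3  3  3  4  4  5

5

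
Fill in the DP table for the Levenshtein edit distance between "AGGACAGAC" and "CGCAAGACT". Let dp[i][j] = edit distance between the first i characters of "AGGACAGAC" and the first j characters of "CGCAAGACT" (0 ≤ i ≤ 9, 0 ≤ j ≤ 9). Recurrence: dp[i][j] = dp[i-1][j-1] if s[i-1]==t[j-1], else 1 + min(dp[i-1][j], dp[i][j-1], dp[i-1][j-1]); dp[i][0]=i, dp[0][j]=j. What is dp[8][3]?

6

   ''  C  G  C  A  A  G  A  C  T
''  0  1  2  3  4  5  6  7  8  9
 A  1  1  2  3  3  4  5  6  7  8
 G  2  2  1  2  3  4  4  5  6  7
 G  3  3  2  2  3  4  4  5  6  7
 A  4  4  3  3  2  3  4  4  5  6
 C  5  4  4  3  3  3  4  5  4  5
 A  6  5  5  4  3  3  4  4  5  5
 G  7  6  5  5  4  4  3  4  5  6
 A  8  7  6  6  5  4  4  3  4  5
 C  9  8  7  6  6  5  5  4  3  4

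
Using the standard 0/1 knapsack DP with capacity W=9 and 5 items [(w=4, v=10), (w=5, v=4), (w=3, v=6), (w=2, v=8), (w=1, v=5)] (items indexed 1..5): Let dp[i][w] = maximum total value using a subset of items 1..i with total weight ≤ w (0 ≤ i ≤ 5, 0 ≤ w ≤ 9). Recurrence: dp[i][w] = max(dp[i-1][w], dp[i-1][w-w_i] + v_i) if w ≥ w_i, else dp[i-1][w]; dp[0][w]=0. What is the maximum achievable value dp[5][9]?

i\w   0   1   2   3   4   5   6   7   8   9
  0   0   0   0   0   0   0   0   0   0   0
  1   0   0   0   0  10  10  10  10  10  10
  2   0   0   0   0  10  10  10  10  10  14
  3   0   0   0   6  10  10  10  16  16  16
  4   0   0   8   8  10  14  18  18  18  24
  5   0   5   8  13  13  15  19  23  23  24

24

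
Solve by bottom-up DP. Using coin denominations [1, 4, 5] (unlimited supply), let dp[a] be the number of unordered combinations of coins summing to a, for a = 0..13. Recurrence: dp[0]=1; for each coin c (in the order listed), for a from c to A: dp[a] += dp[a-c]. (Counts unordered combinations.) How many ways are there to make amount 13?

8

after  coin     0     1     2     3     4     5     6     7     8     9    10    11    12    13
          1     1     1     1     1     1     1     1     1     1     1     1     1     1     1
          4     1     1     1     1     2     2     2     2     3     3     3     3     4     4
          5     1     1     1     1     2     3     3     3     4     5     6     6     7     8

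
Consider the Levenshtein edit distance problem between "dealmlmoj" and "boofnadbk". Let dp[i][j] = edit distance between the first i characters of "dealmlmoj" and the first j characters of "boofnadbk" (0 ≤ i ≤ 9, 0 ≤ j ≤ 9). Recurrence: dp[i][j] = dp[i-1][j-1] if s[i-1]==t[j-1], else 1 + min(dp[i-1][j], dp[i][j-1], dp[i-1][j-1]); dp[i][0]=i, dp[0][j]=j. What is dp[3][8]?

7

   ''  b  o  o  f  n  a  d  b  k
''  0  1  2  3  4  5  6  7  8  9
 d  1  1  2  3  4  5  6  6  7  8
 e  2  2  2  3  4  5  6  7  7  8
 a  3  3  3  3  4  5  5  6  7  8
 l  4  4  4  4  4  5  6  6  7  8
 m  5  5  5  5  5  5  6  7  7  8
 l  6  6  6  6  6  6  6  7  8  8
 m  7  7  7  7  7  7  7  7  8  9
 o  8  8  7  7  8  8  8  8  8  9
 j  9  9  8  8  8  9  9  9  9  9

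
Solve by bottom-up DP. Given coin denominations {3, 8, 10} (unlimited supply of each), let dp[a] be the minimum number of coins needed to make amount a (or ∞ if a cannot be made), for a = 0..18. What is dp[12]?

 a  0  1  2  3  4  5  6  7  8  9 10 11 12 13 14 15 16 17 18
dp  0  -  -  1  -  -  2  -  1  3  1  2  4  2  3  5  2  4  2
(- denotes ∞ / unreachable)

4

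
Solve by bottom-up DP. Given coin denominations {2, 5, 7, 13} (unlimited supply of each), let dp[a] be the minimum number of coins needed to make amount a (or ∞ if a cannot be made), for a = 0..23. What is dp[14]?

 a  0  1  2  3  4  5  6  7  8  9 10 11 12 13 14 15 16 17 18 19 20 21 22 23
dp  0  -  1  -  2  1  3  1  4  2  2  3  2  1  2  2  3  3  2  3  2  3  3  3
(- denotes ∞ / unreachable)

2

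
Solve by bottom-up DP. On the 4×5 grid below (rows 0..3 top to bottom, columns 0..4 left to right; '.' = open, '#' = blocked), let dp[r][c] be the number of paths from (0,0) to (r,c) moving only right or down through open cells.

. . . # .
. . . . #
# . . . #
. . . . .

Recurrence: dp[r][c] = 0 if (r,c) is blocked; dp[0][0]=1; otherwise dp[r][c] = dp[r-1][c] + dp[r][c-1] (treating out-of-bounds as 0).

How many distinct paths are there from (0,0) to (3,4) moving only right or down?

r\c   0   1   2   3   4
  0   1   1   1   0   0
  1   1   2   3   3   0
  2   0   2   5   8   0
  3   0   2   7  15  15

15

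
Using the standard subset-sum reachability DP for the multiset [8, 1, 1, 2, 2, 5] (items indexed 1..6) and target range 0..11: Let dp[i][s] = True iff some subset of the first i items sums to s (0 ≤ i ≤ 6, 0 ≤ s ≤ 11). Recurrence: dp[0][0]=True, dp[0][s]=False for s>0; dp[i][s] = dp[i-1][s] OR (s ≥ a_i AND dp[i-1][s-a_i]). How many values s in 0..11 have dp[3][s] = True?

i\s   0   1   2   3   4   5   6   7   8   9  10  11
  0   T   F   F   F   F   F   F   F   F   F   F   F
  1   T   F   F   F   F   F   F   F   T   F   F   F
  2   T   T   F   F   F   F   F   F   T   T   F   F
  3   T   T   T   F   F   F   F   F   T   T   T   F
  4   T   T   T   T   T   F   F   F   T   T   T   T
  5   T   T   T   T   T   T   T   F   T   T   T   T
  6   T   T   T   T   T   T   T   T   T   T   T   T

6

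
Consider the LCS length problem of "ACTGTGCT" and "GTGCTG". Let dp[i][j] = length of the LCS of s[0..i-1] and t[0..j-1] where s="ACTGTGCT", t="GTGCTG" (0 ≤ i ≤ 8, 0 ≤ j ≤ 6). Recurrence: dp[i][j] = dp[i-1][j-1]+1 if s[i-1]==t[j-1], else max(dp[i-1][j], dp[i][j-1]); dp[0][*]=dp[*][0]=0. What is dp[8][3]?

3

   ''  G  T  G  C  T  G
''  0  0  0  0  0  0  0
 A  0  0  0  0  0  0  0
 C  0  0  0  0  1  1  1
 T  0  0  1  1  1  2  2
 G  0  1  1  2  2  2  3
 T  0  1  2  2  2  3  3
 G  0  1  2  3  3  3  4
 C  0  1  2  3  4  4  4
 T  0  1  2  3  4  5  5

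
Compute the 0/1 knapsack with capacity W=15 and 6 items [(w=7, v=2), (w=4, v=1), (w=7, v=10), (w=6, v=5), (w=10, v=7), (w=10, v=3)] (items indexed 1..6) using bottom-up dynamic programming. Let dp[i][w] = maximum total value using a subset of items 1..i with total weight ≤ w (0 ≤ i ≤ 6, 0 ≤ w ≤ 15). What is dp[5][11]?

11

i\w   0   1   2   3   4   5   6   7   8   9  10  11  12  13  14  15
  0   0   0   0   0   0   0   0   0   0   0   0   0   0   0   0   0
  1   0   0   0   0   0   0   0   2   2   2   2   2   2   2   2   2
  2   0   0   0   0   1   1   1   2   2   2   2   3   3   3   3   3
  3   0   0   0   0   1   1   1  10  10  10  10  11  11  11  12  12
  4   0   0   0   0   1   1   5  10  10  10  10  11  11  15  15  15
  5   0   0   0   0   1   1   5  10  10  10  10  11  11  15  15  15
  6   0   0   0   0   1   1   5  10  10  10  10  11  11  15  15  15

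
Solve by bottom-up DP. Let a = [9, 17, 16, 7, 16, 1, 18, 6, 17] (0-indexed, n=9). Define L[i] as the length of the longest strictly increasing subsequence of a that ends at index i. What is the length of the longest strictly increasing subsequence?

3

   i    0    1    2    3    4    5    6    7    8
a[i]    9   17   16    7   16    1   18    6   17
L[i]    1    2    2    1    2    1    3    2    3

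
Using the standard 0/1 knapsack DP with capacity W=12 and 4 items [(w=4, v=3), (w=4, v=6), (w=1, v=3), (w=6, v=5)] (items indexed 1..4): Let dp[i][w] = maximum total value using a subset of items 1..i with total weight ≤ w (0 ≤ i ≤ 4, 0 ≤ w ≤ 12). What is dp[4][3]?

i\w   0   1   2   3   4   5   6   7   8   9  10  11  12
  0   0   0   0   0   0   0   0   0   0   0   0   0   0
  1   0   0   0   0   3   3   3   3   3   3   3   3   3
  2   0   0   0   0   6   6   6   6   9   9   9   9   9
  3   0   3   3   3   6   9   9   9   9  12  12  12  12
  4   0   3   3   3   6   9   9   9   9  12  12  14  14

3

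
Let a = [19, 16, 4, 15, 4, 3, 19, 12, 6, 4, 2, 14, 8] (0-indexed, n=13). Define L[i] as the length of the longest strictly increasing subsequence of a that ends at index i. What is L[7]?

2

   i    0    1    2    3    4    5    6    7    8    9   10   11   12
a[i]   19   16    4   15    4    3   19   12    6    4    2   14    8
L[i]    1    1    1    2    1    1    3    2    2    2    1    3    3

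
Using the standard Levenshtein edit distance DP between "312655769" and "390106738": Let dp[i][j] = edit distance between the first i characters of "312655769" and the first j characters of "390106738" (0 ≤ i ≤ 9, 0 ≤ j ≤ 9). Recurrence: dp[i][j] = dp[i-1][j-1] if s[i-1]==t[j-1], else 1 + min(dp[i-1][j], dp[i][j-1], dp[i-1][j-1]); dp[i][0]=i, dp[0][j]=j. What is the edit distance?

   ''  3  9  0  1  0  6  7  3  8
''  0  1  2  3  4  5  6  7  8  9
 3  1  0  1  2  3  4  5  6  7  8
 1  2  1  1  2  2  3  4  5  6  7
 2  3  2  2  2  3  3  4  5  6  7
 6  4  3  3  3  3  4  3  4  5  6
 5  5  4  4  4  4  4  4  4  5  6
 5  6  5  5  5  5  5  5  5  5  6
 7  7  6  6  6  6  6  6  5  6  6
 6  8  7  7  7  7  7  6  6  6  7
 9  9  8  7  8  8  8  7  7  7  7

7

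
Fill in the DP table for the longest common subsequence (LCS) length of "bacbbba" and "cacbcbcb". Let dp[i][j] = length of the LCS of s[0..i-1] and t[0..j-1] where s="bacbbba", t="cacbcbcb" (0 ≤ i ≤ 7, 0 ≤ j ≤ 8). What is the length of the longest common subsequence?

   ''  c  a  c  b  c  b  c  b
''  0  0  0  0  0  0  0  0  0
 b  0  0  0  0  1  1  1  1  1
 a  0  0  1  1  1  1  1  1  1
 c  0  1  1  2  2  2  2  2  2
 b  0  1  1  2  3  3  3  3  3
 b  0  1  1  2  3  3  4  4  4
 b  0  1  1  2  3  3  4  4  5
 a  0  1  2  2  3  3  4  4  5

5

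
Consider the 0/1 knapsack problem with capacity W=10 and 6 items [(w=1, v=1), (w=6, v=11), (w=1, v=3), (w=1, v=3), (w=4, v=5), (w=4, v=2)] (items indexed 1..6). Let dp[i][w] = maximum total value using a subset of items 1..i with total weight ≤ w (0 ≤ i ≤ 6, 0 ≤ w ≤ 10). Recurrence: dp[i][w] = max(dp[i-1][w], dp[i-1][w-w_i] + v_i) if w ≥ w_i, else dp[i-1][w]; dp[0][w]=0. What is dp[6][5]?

i\w   0   1   2   3   4   5   6   7   8   9  10
  0   0   0   0   0   0   0   0   0   0   0   0
  1   0   1   1   1   1   1   1   1   1   1   1
  2   0   1   1   1   1   1  11  12  12  12  12
  3   0   3   4   4   4   4  11  14  15  15  15
  4   0   3   6   7   7   7  11  14  17  18  18
  5   0   3   6   7   7   8  11  14  17  18  18
  6   0   3   6   7   7   8  11  14  17  18  18

8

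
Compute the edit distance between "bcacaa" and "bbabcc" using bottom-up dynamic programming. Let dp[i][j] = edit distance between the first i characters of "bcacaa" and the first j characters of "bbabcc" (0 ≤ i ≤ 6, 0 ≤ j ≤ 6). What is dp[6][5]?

4

   ''  b  b  a  b  c  c
''  0  1  2  3  4  5  6
 b  1  0  1  2  3  4  5
 c  2  1  1  2  3  3  4
 a  3  2  2  1  2  3  4
 c  4  3  3  2  2  2  3
 a  5  4  4  3  3  3  3
 a  6  5  5  4  4  4  4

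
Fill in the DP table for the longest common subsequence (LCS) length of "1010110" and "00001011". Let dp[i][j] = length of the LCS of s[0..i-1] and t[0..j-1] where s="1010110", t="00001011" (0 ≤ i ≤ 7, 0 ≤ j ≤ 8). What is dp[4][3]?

2

   ''  0  0  0  0  1  0  1  1
''  0  0  0  0  0  0  0  0  0
 1  0  0  0  0  0  1  1  1  1
 0  0  1  1  1  1  1  2  2  2
 1  0  1  1  1  1  2  2  3  3
 0  0  1  2  2  2  2  3  3  3
 1  0  1  2  2  2  3  3  4  4
 1  0  1  2  2  2  3  3  4  5
 0  0  1  2  3  3  3  4  4  5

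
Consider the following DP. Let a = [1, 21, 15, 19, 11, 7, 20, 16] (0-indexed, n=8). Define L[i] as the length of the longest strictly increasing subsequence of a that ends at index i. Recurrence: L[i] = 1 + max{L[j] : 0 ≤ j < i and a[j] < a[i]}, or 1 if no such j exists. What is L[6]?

4

   i    0    1    2    3    4    5    6    7
a[i]    1   21   15   19   11    7   20   16
L[i]    1    2    2    3    2    2    4    3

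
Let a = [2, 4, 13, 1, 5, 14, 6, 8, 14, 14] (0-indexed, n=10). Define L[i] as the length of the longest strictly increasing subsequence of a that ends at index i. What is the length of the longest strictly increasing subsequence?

   i    0    1    2    3    4    5    6    7    8    9
a[i]    2    4   13    1    5   14    6    8   14   14
L[i]    1    2    3    1    3    4    4    5    6    6

6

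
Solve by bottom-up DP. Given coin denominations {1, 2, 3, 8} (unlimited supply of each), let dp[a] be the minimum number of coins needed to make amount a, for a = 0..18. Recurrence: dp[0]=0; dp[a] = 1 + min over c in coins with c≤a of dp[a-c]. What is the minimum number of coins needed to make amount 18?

 a  0  1  2  3  4  5  6  7  8  9 10 11 12 13 14 15 16 17 18
dp  0  1  1  1  2  2  2  3  1  2  2  2  3  3  3  4  2  3  3

3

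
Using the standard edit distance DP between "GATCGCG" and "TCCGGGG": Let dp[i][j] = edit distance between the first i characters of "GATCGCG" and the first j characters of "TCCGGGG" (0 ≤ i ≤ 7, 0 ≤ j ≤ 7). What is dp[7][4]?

3

   ''  T  C  C  G  G  G  G
''  0  1  2  3  4  5  6  7
 G  1  1  2  3  3  4  5  6
 A  2  2  2  3  4  4  5  6
 T  3  2  3  3  4  5  5  6
 C  4  3  2  3  4  5  6  6
 G  5  4  3  3  3  4  5  6
 C  6  5  4  3  4  4  5  6
 G  7  6  5  4  3  4  4  5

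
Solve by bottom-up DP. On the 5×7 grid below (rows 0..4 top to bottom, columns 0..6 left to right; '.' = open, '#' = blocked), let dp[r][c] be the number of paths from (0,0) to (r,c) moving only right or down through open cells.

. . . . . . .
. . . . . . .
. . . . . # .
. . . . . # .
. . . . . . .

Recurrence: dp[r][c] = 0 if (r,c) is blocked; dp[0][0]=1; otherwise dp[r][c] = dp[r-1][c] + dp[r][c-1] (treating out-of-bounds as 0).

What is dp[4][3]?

r\c   0   1   2   3   4   5   6
  0   1   1   1   1   1   1   1
  1   1   2   3   4   5   6   7
  2   1   3   6  10  15   0   7
  3   1   4  10  20  35   0   7
  4   1   5  15  35  70  70  77

35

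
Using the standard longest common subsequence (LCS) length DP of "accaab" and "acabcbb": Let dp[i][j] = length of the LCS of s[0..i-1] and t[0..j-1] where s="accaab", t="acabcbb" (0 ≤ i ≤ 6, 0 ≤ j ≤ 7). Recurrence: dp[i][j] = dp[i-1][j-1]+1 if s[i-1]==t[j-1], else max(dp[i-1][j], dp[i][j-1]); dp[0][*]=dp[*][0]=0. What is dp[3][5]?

   ''  a  c  a  b  c  b  b
''  0  0  0  0  0  0  0  0
 a  0  1  1  1  1  1  1  1
 c  0  1  2  2  2  2  2  2
 c  0  1  2  2  2  3  3  3
 a  0  1  2  3  3  3  3  3
 a  0  1  2  3  3  3  3  3
 b  0  1  2  3  4  4  4  4

3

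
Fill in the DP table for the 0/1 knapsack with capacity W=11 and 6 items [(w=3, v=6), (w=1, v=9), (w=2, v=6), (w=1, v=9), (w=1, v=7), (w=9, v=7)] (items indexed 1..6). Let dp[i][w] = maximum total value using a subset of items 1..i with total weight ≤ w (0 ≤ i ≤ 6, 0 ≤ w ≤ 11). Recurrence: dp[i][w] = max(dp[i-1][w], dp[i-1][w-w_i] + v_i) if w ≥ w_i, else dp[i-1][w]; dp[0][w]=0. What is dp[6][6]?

31

i\w   0   1   2   3   4   5   6   7   8   9  10  11
  0   0   0   0   0   0   0   0   0   0   0   0   0
  1   0   0   0   6   6   6   6   6   6   6   6   6
  2   0   9   9   9  15  15  15  15  15  15  15  15
  3   0   9   9  15  15  15  21  21  21  21  21  21
  4   0   9  18  18  24  24  24  30  30  30  30  30
  5   0   9  18  25  25  31  31  31  37  37  37  37
  6   0   9  18  25  25  31  31  31  37  37  37  37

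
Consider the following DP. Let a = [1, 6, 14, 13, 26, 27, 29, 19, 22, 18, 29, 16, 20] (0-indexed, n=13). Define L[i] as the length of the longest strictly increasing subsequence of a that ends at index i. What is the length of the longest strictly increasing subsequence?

   i    0    1    2    3    4    5    6    7    8    9   10   11   12
a[i]    1    6   14   13   26   27   29   19   22   18   29   16   20
L[i]    1    2    3    3    4    5    6    4    5    4    6    4    5

6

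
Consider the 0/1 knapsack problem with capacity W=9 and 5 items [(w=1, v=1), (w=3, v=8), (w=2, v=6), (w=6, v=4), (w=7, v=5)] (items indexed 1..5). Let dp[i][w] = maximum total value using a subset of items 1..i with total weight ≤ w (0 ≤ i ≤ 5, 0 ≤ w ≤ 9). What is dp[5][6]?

i\w   0   1   2   3   4   5   6   7   8   9
  0   0   0   0   0   0   0   0   0   0   0
  1   0   1   1   1   1   1   1   1   1   1
  2   0   1   1   8   9   9   9   9   9   9
  3   0   1   6   8   9  14  15  15  15  15
  4   0   1   6   8   9  14  15  15  15  15
  5   0   1   6   8   9  14  15  15  15  15

15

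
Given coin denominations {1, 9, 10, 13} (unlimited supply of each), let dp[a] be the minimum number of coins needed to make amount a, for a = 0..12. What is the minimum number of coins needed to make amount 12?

3

 a  0  1  2  3  4  5  6  7  8  9 10 11 12
dp  0  1  2  3  4  5  6  7  8  1  1  2  3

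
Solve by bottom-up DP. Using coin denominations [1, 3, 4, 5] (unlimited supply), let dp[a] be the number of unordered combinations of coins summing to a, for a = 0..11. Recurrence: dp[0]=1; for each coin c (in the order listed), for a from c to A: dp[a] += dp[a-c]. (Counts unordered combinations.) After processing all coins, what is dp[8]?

8

after  coin     0     1     2     3     4     5     6     7     8     9    10    11
          1     1     1     1     1     1     1     1     1     1     1     1     1
          3     1     1     1     2     2     2     3     3     3     4     4     4
          4     1     1     1     2     3     3     4     5     6     7     8     9
          5     1     1     1     2     3     4     5     6     8    10    12    14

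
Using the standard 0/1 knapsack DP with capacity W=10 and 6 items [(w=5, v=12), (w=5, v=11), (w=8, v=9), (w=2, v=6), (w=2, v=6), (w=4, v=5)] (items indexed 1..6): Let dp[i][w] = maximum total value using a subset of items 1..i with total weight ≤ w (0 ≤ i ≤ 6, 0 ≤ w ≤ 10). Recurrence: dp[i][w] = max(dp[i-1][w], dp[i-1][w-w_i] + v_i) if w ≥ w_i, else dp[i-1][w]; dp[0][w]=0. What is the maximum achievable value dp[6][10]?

24

i\w   0   1   2   3   4   5   6   7   8   9  10
  0   0   0   0   0   0   0   0   0   0   0   0
  1   0   0   0   0   0  12  12  12  12  12  12
  2   0   0   0   0   0  12  12  12  12  12  23
  3   0   0   0   0   0  12  12  12  12  12  23
  4   0   0   6   6   6  12  12  18  18  18  23
  5   0   0   6   6  12  12  12  18  18  24  24
  6   0   0   6   6  12  12  12  18  18  24  24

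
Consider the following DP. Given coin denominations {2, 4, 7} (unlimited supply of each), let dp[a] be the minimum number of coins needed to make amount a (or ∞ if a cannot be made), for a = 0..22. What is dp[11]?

2

 a  0  1  2  3  4  5  6  7  8  9 10 11 12 13 14 15 16 17 18 19 20 21 22
dp  0  -  1  -  1  -  2  1  2  2  3  2  3  3  2  3  3  4  3  4  4  3  4
(- denotes ∞ / unreachable)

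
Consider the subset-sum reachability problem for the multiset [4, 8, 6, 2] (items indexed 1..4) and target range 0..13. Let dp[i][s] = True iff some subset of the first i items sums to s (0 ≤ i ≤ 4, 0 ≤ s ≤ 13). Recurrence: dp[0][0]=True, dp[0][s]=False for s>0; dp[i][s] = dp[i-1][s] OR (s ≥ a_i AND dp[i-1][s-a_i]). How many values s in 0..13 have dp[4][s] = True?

i\s   0   1   2   3   4   5   6   7   8   9  10  11  12  13
  0   T   F   F   F   F   F   F   F   F   F   F   F   F   F
  1   T   F   F   F   T   F   F   F   F   F   F   F   F   F
  2   T   F   F   F   T   F   F   F   T   F   F   F   T   F
  3   T   F   F   F   T   F   T   F   T   F   T   F   T   F
  4   T   F   T   F   T   F   T   F   T   F   T   F   T   F

7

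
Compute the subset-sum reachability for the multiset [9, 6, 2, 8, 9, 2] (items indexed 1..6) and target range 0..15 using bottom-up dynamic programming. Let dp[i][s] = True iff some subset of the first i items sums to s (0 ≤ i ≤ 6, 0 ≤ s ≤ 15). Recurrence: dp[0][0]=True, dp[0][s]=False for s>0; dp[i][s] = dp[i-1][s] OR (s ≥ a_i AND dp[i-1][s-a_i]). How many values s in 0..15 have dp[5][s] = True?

9

i\s   0   1   2   3   4   5   6   7   8   9  10  11  12  13  14  15
  0   T   F   F   F   F   F   F   F   F   F   F   F   F   F   F   F
  1   T   F   F   F   F   F   F   F   F   T   F   F   F   F   F   F
  2   T   F   F   F   F   F   T   F   F   T   F   F   F   F   F   T
  3   T   F   T   F   F   F   T   F   T   T   F   T   F   F   F   T
  4   T   F   T   F   F   F   T   F   T   T   T   T   F   F   T   T
  5   T   F   T   F   F   F   T   F   T   T   T   T   F   F   T   T
  6   T   F   T   F   T   F   T   F   T   T   T   T   T   T   T   T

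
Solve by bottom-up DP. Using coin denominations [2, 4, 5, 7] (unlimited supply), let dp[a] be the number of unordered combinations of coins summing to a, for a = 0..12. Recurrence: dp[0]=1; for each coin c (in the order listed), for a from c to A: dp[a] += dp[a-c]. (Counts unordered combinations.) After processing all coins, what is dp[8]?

3

after  coin     0     1     2     3     4     5     6     7     8     9    10    11    12
          2     1     0     1     0     1     0     1     0     1     0     1     0     1
          4     1     0     1     0     2     0     2     0     3     0     3     0     4
          5     1     0     1     0     2     1     2     1     3     2     4     2     5
          7     1     0     1     0     2     1     2     2     3     3     4     4     6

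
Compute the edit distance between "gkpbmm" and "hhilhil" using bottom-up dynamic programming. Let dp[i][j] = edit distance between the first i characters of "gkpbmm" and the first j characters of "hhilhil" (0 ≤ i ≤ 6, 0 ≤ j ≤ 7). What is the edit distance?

   ''  h  h  i  l  h  i  l
''  0  1  2  3  4  5  6  7
 g  1  1  2  3  4  5  6  7
 k  2  2  2  3  4  5  6  7
 p  3  3  3  3  4  5  6  7
 b  4  4  4  4  4  5  6  7
 m  5  5  5  5  5  5  6  7
 m  6  6  6  6  6  6  6  7

7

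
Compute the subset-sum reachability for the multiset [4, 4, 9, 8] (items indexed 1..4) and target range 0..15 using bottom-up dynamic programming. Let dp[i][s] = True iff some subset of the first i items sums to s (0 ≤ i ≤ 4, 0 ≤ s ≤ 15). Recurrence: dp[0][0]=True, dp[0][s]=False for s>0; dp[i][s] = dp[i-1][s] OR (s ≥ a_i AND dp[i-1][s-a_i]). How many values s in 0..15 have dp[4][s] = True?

6

i\s   0   1   2   3   4   5   6   7   8   9  10  11  12  13  14  15
  0   T   F   F   F   F   F   F   F   F   F   F   F   F   F   F   F
  1   T   F   F   F   T   F   F   F   F   F   F   F   F   F   F   F
  2   T   F   F   F   T   F   F   F   T   F   F   F   F   F   F   F
  3   T   F   F   F   T   F   F   F   T   T   F   F   F   T   F   F
  4   T   F   F   F   T   F   F   F   T   T   F   F   T   T   F   F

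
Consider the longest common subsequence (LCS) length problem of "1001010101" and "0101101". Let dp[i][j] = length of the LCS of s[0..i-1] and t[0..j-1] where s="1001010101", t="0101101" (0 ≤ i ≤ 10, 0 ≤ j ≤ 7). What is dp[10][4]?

4

   ''  0  1  0  1  1  0  1
''  0  0  0  0  0  0  0  0
 1  0  0  1  1  1  1  1  1
 0  0  1  1  2  2  2  2  2
 0  0  1  1  2  2  2  3  3
 1  0  1  2  2  3  3  3  4
 0  0  1  2  3  3  3  4  4
 1  0  1  2  3  4  4  4  5
 0  0  1  2  3  4  4  5  5
 1  0  1  2  3  4  5  5  6
 0  0  1  2  3  4  5  6  6
 1  0  1  2  3  4  5  6  7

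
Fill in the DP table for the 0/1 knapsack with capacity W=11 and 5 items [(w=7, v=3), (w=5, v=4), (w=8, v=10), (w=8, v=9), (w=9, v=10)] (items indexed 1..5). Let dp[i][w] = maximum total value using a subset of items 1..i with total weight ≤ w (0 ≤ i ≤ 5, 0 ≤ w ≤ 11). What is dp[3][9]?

i\w   0   1   2   3   4   5   6   7   8   9  10  11
  0   0   0   0   0   0   0   0   0   0   0   0   0
  1   0   0   0   0   0   0   0   3   3   3   3   3
  2   0   0   0   0   0   4   4   4   4   4   4   4
  3   0   0   0   0   0   4   4   4  10  10  10  10
  4   0   0   0   0   0   4   4   4  10  10  10  10
  5   0   0   0   0   0   4   4   4  10  10  10  10

10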